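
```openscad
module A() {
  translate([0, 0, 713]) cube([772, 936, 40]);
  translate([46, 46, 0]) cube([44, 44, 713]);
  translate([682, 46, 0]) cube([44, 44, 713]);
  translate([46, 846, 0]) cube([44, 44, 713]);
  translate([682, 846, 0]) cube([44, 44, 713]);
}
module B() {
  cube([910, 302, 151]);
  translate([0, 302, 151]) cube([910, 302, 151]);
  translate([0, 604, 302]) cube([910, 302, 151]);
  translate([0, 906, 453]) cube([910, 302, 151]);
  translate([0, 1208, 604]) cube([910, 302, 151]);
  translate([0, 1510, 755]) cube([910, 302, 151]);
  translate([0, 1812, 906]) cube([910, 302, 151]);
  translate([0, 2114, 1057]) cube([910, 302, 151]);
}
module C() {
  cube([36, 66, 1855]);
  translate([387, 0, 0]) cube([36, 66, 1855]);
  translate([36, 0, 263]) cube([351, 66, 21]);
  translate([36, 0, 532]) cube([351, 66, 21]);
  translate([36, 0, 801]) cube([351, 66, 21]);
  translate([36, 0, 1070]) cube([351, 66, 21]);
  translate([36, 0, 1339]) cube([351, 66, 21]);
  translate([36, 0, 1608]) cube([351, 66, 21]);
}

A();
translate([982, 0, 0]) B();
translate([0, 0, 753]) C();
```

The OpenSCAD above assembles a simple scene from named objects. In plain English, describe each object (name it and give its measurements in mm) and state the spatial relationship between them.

A is a table with a 772×936 mm rectangular top, 40 mm thick, top surface at z = 753 mm, supported by four 44×44 mm square legs, each inset 46 mm from the nearest pair of top edges, running from the floor.

B is a run of 8 identical solid stair steps. Each tread is 910×302 mm and each step block is 151 mm high. Step 1 rests on the floor; step k is offset from step 1 by (k−1)×302 mm in y and (k−1)×151 mm in z.

C is a wooden ladder with two side rails of 36×66 mm section and 1855 mm height, set 423 mm apart overall. Between them run 6 rectangular rungs (66 mm deep, 21 mm thick), front faces flush with the rails' −y face. The bottom of the first rung is 263 mm above the floor and each subsequent rung is 269 mm higher than the one below.

The staircase is on the floor beside the table on its +x side. The ladder is on top of the table.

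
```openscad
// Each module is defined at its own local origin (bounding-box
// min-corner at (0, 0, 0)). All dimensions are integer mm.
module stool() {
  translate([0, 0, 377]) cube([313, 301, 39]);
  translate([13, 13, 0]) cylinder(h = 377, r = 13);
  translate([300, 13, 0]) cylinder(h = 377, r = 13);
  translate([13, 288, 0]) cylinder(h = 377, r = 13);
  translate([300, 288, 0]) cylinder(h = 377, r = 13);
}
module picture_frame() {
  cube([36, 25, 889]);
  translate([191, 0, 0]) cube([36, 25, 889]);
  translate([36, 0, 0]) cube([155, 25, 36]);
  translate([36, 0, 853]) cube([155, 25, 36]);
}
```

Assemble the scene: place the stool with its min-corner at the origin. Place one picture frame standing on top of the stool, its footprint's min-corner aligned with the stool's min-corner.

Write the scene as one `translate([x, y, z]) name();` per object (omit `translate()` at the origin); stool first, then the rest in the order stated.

stool();
translate([0, 0, 416]) picture_frame();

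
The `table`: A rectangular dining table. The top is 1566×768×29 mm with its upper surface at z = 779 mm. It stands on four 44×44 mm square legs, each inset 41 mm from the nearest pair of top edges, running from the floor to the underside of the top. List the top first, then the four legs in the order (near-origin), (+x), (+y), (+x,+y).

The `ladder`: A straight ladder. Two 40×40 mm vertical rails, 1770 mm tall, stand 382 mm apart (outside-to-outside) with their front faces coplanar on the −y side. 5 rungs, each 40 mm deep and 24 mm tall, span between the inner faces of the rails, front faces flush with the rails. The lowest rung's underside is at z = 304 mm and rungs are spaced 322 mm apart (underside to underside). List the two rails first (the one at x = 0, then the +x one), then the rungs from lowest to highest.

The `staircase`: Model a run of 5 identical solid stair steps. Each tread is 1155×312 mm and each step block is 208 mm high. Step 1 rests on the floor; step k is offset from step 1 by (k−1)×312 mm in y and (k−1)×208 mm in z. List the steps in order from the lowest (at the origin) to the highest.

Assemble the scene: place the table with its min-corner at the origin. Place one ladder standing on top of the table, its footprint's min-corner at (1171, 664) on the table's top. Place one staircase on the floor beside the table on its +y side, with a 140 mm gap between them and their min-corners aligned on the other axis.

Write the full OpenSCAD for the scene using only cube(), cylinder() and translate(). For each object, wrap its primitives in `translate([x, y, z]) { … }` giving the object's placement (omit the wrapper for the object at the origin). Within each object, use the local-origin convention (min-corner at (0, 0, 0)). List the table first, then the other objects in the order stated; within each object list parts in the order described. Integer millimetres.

translate([0, 0, 750]) cube([1566, 768, 29]);
translate([41, 41, 0]) cube([44, 44, 750]);
translate([1481, 41, 0]) cube([44, 44, 750]);
translate([41, 683, 0]) cube([44, 44, 750]);
translate([1481, 683, 0]) cube([44, 44, 750]);
translate([1171, 664, 779]) {
  cube([40, 40, 1770]);
  translate([342, 0, 0]) cube([40, 40, 1770]);
  translate([40, 0, 304]) cube([302, 40, 24]);
  translate([40, 0, 626]) cube([302, 40, 24]);
  translate([40, 0, 948]) cube([302, 40, 24]);
  translate([40, 0, 1270]) cube([302, 40, 24]);
  translate([40, 0, 1592]) cube([302, 40, 24]);
}
translate([0, 908, 0]) {
  cube([1155, 312, 208]);
  translate([0, 312, 208]) cube([1155, 312, 208]);
  translate([0, 624, 416]) cube([1155, 312, 208]);
  translate([0, 936, 624]) cube([1155, 312, 208]);
  translate([0, 1248, 832]) cube([1155, 312, 208]);
}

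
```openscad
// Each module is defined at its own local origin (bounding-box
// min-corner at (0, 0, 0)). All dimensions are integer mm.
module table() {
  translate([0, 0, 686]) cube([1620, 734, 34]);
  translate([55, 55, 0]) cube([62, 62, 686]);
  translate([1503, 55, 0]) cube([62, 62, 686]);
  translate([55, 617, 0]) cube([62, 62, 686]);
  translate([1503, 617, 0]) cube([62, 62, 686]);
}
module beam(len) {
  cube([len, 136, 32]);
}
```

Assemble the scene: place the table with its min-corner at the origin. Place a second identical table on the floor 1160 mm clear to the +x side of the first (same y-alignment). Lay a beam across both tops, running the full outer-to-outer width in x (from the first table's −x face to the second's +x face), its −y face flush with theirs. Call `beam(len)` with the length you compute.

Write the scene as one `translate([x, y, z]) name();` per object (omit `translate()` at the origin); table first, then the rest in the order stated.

table();
translate([2780, 0, 0]) table();
translate([0, 0, 720]) beam(4400);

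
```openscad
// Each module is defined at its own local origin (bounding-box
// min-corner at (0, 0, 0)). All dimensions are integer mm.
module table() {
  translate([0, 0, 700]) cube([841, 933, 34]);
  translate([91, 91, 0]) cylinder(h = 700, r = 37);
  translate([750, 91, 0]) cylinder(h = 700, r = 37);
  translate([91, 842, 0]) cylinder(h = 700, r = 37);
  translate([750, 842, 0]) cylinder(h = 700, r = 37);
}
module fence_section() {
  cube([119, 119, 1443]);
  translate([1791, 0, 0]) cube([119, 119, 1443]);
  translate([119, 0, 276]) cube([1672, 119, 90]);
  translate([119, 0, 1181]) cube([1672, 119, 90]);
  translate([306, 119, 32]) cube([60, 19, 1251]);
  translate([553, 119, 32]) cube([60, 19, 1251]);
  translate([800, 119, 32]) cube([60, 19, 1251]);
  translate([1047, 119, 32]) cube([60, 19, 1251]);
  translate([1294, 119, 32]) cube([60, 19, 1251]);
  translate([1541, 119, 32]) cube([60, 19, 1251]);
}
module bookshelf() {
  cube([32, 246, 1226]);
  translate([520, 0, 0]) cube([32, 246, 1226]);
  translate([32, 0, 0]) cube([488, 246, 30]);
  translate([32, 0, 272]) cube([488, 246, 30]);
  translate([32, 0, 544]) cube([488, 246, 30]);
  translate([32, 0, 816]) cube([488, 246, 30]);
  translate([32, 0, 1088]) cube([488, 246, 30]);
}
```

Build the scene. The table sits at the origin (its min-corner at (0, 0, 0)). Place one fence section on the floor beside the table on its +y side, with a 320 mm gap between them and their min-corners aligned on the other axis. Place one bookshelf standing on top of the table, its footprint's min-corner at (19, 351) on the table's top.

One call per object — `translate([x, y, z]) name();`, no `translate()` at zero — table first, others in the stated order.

table();
translate([0, 1253, 0]) fence_section();
translate([19, 351, 734]) bookshelf();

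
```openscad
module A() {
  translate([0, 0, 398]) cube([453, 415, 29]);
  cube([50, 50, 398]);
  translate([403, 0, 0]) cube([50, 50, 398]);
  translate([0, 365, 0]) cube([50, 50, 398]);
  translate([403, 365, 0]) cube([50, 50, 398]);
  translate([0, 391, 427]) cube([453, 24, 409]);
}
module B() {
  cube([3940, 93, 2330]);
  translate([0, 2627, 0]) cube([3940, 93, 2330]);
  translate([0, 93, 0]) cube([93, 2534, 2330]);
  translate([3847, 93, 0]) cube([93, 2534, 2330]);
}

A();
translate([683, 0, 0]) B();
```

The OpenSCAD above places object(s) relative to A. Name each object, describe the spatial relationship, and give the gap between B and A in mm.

A is a chair. B is a house frame. The house frame is on the floor beside the chair on its +x side. The gap between the house frame and the chair is 230 mm.

The house frame's nearest face is 230 mm from the chair's +x face.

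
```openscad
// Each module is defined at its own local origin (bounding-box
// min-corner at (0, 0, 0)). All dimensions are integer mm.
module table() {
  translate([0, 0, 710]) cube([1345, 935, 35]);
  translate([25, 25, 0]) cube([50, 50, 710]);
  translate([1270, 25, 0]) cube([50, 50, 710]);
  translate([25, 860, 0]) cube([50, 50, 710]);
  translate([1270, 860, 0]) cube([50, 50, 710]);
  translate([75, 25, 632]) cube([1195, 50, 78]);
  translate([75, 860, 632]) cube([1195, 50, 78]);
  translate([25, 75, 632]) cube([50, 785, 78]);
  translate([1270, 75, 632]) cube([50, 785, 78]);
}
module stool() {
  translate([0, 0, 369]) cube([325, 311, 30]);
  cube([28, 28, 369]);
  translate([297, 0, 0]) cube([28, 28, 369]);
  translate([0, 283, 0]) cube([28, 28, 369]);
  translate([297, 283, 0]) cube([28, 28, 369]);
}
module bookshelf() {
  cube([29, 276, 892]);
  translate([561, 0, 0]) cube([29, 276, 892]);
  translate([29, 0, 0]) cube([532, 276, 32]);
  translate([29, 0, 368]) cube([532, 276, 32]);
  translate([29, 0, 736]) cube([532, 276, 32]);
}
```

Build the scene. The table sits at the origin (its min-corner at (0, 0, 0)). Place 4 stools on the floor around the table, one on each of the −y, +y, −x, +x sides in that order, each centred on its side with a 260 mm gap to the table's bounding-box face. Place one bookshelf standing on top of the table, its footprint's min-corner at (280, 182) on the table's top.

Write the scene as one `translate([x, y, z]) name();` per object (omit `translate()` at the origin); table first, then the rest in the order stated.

table();
translate([510, -571, 0]) stool();
translate([510, 1195, 0]) stool();
translate([-585, 312, 0]) stool();
translate([1605, 312, 0]) stool();
translate([280, 182, 745]) bookshelf();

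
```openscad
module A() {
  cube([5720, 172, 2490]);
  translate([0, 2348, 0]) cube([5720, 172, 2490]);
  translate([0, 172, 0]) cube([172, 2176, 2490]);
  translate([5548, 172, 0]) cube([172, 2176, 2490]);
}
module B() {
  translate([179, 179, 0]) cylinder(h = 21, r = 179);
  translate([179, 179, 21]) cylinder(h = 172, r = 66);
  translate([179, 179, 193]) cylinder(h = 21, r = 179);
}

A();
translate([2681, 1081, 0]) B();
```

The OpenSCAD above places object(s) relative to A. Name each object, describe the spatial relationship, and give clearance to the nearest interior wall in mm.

A is a house frame. B is a spool. The spool sits inside the house frame, centred. The clearance to the nearest interior wall is 909 mm.

Clearances: x = 2509, y = 909; minimum 909 mm.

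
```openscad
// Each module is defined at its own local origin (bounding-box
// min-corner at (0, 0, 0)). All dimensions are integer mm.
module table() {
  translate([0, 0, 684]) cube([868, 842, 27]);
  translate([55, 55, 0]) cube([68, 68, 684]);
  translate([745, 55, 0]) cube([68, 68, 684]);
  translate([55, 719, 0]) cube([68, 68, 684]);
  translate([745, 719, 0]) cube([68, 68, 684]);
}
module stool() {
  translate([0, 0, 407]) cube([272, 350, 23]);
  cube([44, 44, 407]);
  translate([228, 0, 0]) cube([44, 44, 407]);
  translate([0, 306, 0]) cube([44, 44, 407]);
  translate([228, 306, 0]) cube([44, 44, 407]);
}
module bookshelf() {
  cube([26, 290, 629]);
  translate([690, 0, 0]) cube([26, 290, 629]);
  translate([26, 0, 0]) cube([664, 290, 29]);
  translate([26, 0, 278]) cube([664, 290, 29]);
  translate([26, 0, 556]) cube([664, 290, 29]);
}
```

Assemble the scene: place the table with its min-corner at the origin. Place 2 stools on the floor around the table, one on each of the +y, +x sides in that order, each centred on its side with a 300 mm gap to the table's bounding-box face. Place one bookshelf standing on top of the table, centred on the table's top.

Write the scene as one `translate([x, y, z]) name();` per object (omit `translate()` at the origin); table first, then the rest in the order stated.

table();
translate([298, 1142, 0]) stool();
translate([1168, 246, 0]) stool();
translate([76, 276, 711]) bookshelf();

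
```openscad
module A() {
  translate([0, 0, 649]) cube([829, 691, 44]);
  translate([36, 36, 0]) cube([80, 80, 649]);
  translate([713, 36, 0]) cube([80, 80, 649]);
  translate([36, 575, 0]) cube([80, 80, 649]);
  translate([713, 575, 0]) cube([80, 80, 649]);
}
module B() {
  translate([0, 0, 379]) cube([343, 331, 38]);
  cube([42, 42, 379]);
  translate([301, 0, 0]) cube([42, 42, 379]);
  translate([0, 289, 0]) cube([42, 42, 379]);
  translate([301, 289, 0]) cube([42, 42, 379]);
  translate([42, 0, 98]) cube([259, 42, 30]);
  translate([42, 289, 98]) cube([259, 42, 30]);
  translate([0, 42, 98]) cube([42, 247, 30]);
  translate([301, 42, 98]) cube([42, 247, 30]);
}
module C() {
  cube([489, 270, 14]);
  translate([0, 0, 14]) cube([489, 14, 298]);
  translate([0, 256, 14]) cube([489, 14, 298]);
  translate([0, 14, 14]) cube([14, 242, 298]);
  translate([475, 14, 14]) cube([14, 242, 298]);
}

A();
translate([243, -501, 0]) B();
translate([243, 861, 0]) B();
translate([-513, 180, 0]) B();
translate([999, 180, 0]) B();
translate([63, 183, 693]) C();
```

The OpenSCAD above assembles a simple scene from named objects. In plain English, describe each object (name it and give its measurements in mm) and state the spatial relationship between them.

A is a table: top 829 mm (x) × 691 mm (y), 44 mm thick, upper face at z = 693 mm, on four 80×80 mm square legs, each inset 36 mm from the nearest pair of top edges, running from z = 0 to the bottom of the top.

B is a four-legged stool. The seat is a 343×331×38 mm slab whose top surface is at z = 417 mm; four square legs, each 42×42 mm in cross-section, run from the floor (z = 0) to the underside of the seat, each flush with a corner of the seat. Four stretchers, 42 mm wide and 30 mm tall, connect adjacent legs with their undersides at z = 98 mm, each running between the inner faces of the legs it joins and aligned with the legs' outer faces on the other axis.

C is an open-topped rectangular box: outside dimensions 489×270×312 mm, with a uniform wall and base thickness of 14 mm. The base is a full 489×270 slab on the floor; four walls sit on top of the base. The front and back walls (the −y and +y sides) span the full width; the two side walls fit between them.

Four stools sit around the table at the −y, +y, −x, +x sides. The open box is on top of the table.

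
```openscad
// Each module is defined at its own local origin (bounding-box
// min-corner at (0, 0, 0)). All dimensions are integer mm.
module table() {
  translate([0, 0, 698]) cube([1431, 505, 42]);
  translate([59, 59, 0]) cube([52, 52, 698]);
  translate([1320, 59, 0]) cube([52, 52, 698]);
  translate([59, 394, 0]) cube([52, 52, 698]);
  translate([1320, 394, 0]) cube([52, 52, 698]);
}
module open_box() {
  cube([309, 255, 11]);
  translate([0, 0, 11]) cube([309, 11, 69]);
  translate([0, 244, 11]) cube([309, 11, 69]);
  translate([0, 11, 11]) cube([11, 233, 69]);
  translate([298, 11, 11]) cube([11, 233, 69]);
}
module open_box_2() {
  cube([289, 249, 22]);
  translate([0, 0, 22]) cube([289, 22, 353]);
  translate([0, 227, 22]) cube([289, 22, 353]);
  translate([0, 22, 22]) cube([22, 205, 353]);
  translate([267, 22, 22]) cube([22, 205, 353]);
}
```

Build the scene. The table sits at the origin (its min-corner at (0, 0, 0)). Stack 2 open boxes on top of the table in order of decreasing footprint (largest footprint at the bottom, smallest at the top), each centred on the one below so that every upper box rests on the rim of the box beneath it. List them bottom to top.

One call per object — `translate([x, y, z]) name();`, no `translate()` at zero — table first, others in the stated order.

table();
translate([561, 125, 740]) open_box();
translate([571, 128, 820]) open_box_2();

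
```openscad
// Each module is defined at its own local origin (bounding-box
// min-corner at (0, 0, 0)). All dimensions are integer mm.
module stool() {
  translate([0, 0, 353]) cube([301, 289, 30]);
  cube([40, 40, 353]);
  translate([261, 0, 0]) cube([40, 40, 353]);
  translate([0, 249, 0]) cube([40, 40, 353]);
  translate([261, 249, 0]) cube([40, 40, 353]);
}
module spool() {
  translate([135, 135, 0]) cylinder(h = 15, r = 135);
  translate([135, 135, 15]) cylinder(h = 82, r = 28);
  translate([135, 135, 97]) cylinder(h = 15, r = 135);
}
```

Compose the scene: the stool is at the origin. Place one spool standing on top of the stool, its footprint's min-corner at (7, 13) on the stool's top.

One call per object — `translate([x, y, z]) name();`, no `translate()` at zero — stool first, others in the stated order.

stool();
translate([7, 13, 383]) spool();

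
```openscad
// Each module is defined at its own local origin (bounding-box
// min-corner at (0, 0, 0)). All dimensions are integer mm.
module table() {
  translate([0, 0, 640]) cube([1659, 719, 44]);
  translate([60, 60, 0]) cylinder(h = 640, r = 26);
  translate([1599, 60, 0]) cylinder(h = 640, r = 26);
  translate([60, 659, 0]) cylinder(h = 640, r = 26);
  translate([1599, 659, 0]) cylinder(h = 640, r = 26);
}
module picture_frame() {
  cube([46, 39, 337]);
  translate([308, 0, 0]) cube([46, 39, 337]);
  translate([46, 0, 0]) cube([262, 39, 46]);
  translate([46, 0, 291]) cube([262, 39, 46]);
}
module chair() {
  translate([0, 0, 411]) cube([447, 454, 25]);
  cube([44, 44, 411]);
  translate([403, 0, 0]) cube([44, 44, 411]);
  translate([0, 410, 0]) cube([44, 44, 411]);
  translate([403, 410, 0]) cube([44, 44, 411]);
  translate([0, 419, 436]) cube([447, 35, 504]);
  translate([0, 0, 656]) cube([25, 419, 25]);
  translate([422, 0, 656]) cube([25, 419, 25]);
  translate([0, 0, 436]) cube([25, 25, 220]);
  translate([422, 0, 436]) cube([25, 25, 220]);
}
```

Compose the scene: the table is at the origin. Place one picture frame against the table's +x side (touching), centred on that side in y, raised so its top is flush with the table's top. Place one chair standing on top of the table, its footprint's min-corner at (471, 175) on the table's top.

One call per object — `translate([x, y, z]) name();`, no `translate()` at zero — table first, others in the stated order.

table();
translate([1659, 340, 347]) picture_frame();
translate([471, 175, 684]) chair();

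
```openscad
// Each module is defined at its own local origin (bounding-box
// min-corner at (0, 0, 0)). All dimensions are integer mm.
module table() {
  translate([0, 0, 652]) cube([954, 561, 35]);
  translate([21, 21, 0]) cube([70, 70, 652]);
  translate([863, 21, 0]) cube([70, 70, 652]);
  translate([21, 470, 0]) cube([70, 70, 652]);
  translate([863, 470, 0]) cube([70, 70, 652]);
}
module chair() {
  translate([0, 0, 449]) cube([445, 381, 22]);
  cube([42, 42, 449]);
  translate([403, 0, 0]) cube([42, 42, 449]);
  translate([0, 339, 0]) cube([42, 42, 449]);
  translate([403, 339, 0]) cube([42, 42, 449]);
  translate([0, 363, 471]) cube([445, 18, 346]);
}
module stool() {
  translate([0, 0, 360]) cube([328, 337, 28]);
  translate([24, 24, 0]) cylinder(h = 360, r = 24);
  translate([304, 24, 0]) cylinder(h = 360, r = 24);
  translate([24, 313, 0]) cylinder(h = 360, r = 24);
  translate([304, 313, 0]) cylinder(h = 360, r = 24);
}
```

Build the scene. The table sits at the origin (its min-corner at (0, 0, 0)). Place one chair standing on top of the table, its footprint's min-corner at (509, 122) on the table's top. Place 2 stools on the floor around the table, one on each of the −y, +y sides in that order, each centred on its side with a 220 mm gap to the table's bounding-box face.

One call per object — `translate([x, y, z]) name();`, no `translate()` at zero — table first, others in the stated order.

table();
translate([509, 122, 687]) chair();
translate([313, -557, 0]) stool();
translate([313, 781, 0]) stool();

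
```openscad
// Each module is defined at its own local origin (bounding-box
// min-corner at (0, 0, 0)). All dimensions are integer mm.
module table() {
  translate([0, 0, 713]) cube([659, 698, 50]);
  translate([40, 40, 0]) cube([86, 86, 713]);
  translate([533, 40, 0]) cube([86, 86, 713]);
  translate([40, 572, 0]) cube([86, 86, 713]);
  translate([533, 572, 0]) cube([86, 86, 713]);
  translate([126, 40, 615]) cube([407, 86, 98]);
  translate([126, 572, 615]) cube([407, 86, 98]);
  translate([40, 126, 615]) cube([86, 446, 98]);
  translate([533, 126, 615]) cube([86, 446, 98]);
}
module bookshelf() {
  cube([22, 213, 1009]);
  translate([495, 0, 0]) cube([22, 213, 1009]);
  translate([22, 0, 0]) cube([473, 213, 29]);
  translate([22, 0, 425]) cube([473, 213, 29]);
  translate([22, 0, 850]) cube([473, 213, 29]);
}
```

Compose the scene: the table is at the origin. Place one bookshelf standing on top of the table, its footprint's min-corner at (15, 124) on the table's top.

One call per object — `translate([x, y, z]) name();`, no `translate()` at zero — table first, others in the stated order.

table();
translate([15, 124, 763]) bookshelf();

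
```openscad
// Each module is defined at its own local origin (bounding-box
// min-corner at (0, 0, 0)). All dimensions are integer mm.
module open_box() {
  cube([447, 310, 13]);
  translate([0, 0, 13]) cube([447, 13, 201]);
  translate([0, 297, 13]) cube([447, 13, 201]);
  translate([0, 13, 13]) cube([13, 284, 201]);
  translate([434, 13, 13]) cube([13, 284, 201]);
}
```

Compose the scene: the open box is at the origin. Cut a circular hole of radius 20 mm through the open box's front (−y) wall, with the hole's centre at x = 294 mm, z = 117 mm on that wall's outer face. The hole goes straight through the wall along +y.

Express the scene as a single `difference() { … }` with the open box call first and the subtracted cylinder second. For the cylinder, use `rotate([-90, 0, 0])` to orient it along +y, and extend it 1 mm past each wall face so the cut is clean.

difference() {
  open_box();
  translate([294, -1, 117]) rotate([-90, 0, 0]) cylinder(h = 15, r = 20);
}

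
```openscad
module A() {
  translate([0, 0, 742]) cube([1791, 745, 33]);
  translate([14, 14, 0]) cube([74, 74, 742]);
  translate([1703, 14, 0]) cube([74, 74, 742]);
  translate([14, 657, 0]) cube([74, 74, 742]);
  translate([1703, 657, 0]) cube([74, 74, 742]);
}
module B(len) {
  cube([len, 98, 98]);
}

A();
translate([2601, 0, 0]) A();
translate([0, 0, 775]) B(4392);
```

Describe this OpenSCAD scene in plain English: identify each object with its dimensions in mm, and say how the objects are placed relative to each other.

A is a rectangular dining table. The top is 1791×745×33 mm with its upper surface at z = 775 mm. It stands on four 74×74 mm square legs, each inset 14 mm from the nearest pair of top edges, running from the floor to the underside of the top.

B is a rectangular beam 4392 mm long (x), 98 mm deep (y), 98 mm thick (z).

The beam spans the tops of two tables placed 810 mm apart, resting at z = 775 mm.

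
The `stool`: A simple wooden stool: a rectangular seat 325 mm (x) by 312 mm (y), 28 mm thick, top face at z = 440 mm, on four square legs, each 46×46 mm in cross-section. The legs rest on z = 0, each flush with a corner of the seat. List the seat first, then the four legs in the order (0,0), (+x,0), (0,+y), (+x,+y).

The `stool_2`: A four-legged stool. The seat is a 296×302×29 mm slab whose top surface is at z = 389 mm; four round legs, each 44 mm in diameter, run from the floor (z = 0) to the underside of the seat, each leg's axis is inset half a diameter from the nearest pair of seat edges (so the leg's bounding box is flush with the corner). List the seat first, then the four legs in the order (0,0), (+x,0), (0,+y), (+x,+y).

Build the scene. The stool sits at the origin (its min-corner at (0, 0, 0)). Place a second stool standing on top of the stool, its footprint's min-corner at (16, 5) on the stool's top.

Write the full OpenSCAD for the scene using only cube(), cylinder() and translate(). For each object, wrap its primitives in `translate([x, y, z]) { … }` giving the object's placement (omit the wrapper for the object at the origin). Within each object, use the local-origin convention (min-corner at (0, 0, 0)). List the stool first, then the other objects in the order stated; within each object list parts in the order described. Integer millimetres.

translate([0, 0, 412]) cube([325, 312, 28]);
cube([46, 46, 412]);
translate([279, 0, 0]) cube([46, 46, 412]);
translate([0, 266, 0]) cube([46, 46, 412]);
translate([279, 266, 0]) cube([46, 46, 412]);
translate([16, 5, 440]) {
  translate([0, 0, 360]) cube([296, 302, 29]);
  translate([22, 22, 0]) cylinder(h = 360, r = 22);
  translate([274, 22, 0]) cylinder(h = 360, r = 22);
  translate([22, 280, 0]) cylinder(h = 360, r = 22);
  translate([274, 280, 0]) cylinder(h = 360, r = 22);
}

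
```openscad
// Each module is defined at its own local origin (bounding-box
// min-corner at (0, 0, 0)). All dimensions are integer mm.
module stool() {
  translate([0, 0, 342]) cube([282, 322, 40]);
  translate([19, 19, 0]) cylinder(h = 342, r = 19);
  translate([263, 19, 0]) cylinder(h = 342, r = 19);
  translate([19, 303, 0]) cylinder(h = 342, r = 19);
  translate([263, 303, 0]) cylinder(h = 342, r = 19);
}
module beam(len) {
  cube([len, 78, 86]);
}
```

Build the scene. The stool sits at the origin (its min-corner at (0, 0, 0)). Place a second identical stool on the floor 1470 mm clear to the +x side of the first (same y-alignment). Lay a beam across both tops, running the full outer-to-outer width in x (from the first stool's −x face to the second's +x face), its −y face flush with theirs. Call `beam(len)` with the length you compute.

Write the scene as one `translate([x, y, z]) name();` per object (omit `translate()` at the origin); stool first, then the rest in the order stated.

stool();
translate([1752, 0, 0]) stool();
translate([0, 0, 382]) beam(2034);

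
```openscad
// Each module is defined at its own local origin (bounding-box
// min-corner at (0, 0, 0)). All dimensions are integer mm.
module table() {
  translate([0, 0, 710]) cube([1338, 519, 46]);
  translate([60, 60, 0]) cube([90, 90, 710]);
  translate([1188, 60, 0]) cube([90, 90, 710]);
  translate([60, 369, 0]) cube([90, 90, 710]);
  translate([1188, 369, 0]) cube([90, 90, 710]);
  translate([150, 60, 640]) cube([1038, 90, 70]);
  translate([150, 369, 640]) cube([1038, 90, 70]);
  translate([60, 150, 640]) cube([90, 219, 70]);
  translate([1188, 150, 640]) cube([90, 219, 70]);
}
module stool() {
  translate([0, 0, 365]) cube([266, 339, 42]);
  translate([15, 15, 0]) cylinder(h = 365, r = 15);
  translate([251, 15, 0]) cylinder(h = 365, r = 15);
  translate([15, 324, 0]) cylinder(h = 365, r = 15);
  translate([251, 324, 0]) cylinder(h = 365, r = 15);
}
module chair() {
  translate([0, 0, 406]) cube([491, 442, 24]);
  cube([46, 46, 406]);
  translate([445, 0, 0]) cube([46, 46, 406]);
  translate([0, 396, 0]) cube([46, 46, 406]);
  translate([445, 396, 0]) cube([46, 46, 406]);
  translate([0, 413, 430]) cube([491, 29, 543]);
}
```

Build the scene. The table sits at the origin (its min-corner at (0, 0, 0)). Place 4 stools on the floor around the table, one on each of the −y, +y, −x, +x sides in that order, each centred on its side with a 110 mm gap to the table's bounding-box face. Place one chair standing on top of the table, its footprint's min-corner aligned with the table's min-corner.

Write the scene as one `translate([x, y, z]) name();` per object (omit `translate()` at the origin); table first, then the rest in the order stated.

table();
translate([536, -449, 0]) stool();
translate([536, 629, 0]) stool();
translate([-376, 90, 0]) stool();
translate([1448, 90, 0]) stool();
translate([0, 0, 756]) chair();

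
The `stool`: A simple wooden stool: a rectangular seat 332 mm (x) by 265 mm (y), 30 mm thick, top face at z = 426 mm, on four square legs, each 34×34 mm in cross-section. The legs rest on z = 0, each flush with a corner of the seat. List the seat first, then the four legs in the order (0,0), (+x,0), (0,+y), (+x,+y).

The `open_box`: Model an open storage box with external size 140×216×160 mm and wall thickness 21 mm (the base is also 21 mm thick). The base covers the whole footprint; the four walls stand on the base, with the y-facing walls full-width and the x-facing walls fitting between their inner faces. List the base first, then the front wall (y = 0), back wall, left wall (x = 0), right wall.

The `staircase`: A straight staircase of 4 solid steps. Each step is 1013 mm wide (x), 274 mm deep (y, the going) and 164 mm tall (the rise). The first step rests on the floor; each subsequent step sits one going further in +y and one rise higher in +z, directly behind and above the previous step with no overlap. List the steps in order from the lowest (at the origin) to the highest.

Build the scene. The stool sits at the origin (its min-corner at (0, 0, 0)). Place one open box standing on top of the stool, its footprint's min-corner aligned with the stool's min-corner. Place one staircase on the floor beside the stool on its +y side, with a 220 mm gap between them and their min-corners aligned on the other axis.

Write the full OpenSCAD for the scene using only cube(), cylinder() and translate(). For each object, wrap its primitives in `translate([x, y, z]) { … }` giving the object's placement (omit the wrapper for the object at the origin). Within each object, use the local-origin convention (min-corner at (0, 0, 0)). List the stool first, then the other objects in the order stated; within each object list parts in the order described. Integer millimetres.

translate([0, 0, 396]) cube([332, 265, 30]);
cube([34, 34, 396]);
translate([298, 0, 0]) cube([34, 34, 396]);
translate([0, 231, 0]) cube([34, 34, 396]);
translate([298, 231, 0]) cube([34, 34, 396]);
translate([0, 0, 426]) {
  cube([140, 216, 21]);
  translate([0, 0, 21]) cube([140, 21, 139]);
  translate([0, 195, 21]) cube([140, 21, 139]);
  translate([0, 21, 21]) cube([21, 174, 139]);
  translate([119, 21, 21]) cube([21, 174, 139]);
}
translate([0, 485, 0]) {
  cube([1013, 274, 164]);
  translate([0, 274, 164]) cube([1013, 274, 164]);
  translate([0, 548, 328]) cube([1013, 274, 164]);
  translate([0, 822, 492]) cube([1013, 274, 164]);
}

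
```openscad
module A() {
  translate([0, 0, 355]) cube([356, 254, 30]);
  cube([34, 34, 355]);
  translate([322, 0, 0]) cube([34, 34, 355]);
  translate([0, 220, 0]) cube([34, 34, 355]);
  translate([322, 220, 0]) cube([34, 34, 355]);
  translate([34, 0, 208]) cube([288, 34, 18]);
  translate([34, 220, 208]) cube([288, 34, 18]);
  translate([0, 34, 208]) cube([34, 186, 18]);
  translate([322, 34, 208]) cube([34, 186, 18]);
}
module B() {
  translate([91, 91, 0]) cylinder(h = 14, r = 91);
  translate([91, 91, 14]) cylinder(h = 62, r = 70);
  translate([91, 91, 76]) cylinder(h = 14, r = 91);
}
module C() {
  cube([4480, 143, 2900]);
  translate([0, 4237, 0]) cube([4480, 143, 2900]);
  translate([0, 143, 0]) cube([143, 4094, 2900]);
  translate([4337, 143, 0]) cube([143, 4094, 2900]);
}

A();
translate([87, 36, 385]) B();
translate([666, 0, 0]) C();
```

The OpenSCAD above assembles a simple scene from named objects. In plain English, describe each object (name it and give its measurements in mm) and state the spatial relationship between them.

A is a four-legged stool. The seat is 356×254 mm, 30 mm thick, top at z = 385 mm. It stands on four square legs, each 34×34 mm in cross-section, from z = 0 to the seat underside, each flush with a corner of the seat. Four stretchers, 34 mm wide and 18 mm tall, connect adjacent legs with their undersides at z = 208 mm, each running between the inner faces of the legs it joins and aligned with the legs' outer faces on the other axis.

B is a spool: two coaxial disc flanges of radius 91 mm and thickness 14 mm, joined by a core cylinder of radius 70 mm and height 62 mm. The lower flange rests on z = 0 and the three cylinders share a vertical axis.

C is a box-shaped house frame (walls only): outside footprint 4480×4380 mm, wall height 2900 mm, wall thickness 143 mm. The two y-facing walls run the full x-width; the two x-facing walls fit between the inner faces of the y-facing walls.

The spool is on top of the stool, centred. The house frame is on the floor beside the stool on its +x side.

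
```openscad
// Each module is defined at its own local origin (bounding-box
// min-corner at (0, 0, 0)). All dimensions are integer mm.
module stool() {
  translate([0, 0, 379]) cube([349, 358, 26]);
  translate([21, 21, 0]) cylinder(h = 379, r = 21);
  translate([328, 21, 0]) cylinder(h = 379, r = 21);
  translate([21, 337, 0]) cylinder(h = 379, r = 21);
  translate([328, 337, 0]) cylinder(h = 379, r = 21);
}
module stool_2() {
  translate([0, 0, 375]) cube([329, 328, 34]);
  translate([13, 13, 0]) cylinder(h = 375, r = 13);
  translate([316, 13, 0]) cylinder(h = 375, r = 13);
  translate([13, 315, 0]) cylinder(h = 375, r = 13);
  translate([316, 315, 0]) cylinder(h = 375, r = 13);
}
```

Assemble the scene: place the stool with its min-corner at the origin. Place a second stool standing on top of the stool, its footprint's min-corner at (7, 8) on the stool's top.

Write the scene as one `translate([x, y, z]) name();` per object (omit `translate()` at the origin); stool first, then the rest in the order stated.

stool();
translate([7, 8, 405]) stool_2();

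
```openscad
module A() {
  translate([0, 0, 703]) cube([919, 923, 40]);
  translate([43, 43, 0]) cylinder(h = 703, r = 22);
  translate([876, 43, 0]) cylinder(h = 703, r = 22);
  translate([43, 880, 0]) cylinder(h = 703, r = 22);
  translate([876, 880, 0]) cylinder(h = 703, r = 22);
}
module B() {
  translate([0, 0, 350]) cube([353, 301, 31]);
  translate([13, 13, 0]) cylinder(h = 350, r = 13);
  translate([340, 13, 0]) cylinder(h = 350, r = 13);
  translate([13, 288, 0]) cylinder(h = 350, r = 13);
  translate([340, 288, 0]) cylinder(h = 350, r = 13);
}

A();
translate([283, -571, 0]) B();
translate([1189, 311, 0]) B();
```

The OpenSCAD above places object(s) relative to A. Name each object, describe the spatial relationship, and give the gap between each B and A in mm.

Each stool's nearest face is 270 mm from the table's bounding box.

A is a table. B is a stool. Two stools sit around the table at the −y, +x sides. The gap between each stool and the table is 270 mm.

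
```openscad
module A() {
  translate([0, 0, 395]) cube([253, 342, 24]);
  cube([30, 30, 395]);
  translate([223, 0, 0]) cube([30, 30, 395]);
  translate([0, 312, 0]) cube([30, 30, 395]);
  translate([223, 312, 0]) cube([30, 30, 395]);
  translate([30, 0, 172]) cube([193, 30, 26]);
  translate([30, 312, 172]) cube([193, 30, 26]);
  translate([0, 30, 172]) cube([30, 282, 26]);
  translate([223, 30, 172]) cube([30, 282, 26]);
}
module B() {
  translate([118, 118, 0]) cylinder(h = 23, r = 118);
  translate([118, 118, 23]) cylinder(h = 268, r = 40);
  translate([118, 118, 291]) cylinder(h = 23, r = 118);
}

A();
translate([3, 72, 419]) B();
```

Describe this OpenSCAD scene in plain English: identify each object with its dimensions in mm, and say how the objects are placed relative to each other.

A is a four-legged stool. The seat is a 253×342×24 mm slab whose top surface is at z = 419 mm; four square legs, each 30×30 mm in cross-section, run from the floor (z = 0) to the underside of the seat, each flush with a corner of the seat. Four stretchers, 30 mm wide and 26 mm tall, connect adjacent legs with their undersides at z = 172 mm, each running between the inner faces of the legs it joins and aligned with the legs' outer faces on the other axis.

B is a spool: two coaxial disc flanges of radius 118 mm and thickness 23 mm, joined by a core cylinder of radius 40 mm and height 268 mm. The lower flange rests on z = 0 and the three cylinders share a vertical axis.

The spool is on top of the stool.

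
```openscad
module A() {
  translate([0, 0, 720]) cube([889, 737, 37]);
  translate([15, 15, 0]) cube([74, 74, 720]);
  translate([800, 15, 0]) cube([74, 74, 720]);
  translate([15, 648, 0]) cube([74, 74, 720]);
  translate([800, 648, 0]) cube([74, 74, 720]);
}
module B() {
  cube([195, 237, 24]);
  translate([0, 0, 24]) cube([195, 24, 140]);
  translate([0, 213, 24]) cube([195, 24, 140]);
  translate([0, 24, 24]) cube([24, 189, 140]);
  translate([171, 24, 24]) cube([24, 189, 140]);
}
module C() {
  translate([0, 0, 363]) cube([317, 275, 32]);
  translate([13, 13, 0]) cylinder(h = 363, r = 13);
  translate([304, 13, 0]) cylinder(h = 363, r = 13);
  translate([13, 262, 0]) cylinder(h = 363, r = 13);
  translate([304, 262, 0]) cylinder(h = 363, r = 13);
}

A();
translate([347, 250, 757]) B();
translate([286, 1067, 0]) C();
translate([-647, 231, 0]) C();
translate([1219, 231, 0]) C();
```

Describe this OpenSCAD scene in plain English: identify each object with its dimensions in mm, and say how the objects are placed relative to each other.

A is a table: top 889 mm (x) × 737 mm (y), 37 mm thick, upper face at z = 757 mm, on four 74×74 mm square legs, each inset 15 mm from the nearest pair of top edges, running from z = 0 to the bottom of the top.

B is an open-topped rectangular box: outside dimensions 195×237×164 mm, with a uniform wall and base thickness of 24 mm. The base is a full 195×237 slab on the floor; four walls sit on top of the base. The front and back walls (the −y and +y sides) span the full width; the two side walls fit between them.

C is a four-legged stool. The seat is 317×275 mm, 32 mm thick, top at z = 395 mm. It stands on four round legs, each 26 mm in diameter, from z = 0 to the seat underside, each leg's axis is inset half a diameter from the nearest pair of seat edges (so the leg's bounding box is flush with the corner).

The open box is on top of the table, centred. Three stools sit around the table at the +y, −x, +x sides.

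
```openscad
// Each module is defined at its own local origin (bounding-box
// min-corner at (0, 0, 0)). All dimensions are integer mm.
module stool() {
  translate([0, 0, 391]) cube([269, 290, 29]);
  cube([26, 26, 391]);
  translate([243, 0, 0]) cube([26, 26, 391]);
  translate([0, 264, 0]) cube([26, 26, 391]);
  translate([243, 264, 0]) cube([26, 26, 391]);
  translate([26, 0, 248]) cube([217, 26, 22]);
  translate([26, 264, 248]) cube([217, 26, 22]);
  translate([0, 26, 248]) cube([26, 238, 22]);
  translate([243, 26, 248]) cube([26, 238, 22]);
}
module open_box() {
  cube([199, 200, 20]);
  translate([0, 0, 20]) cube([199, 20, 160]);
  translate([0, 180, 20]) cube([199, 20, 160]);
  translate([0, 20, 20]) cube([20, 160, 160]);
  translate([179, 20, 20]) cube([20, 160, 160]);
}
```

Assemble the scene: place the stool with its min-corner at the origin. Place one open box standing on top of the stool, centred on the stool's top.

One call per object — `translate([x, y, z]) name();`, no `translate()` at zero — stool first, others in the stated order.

stool();
translate([35, 45, 420]) open_box();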